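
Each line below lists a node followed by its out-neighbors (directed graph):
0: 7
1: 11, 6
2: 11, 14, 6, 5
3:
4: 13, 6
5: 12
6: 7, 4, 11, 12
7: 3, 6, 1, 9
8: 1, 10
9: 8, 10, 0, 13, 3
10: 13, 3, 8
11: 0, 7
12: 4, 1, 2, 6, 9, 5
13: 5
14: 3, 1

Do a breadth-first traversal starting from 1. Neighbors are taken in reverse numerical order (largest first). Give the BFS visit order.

1 -> 11 -> 6 -> 7 -> 0 -> 12 -> 4 -> 9 -> 3 -> 5 -> 2 -> 13 -> 10 -> 8 -> 14

Visit 1; enqueue 11, 6 → queue [11, 6]
Visit 11; enqueue 7, 0 → queue [6, 7, 0]
Visit 6; enqueue 12, 4 → queue [7, 0, 12, 4]
Visit 7; enqueue 9, 3 → queue [0, 12, 4, 9, 3]
Visit 0 → queue [12, 4, 9, 3]
Visit 12; enqueue 5, 2 → queue [4, 9, 3, 5, 2]
Visit 4; enqueue 13 → queue [9, 3, 5, 2, 13]
Visit 9; enqueue 10, 8 → queue [3, 5, 2, 13, 10, 8]
Visit 3 → queue [5, 2, 13, 10, 8]
Visit 5 → queue [2, 13, 10, 8]
Visit 2; enqueue 14 → queue [13, 10, 8, 14]
Visit 13 → queue [10, 8, 14]
Visit 10 → queue [8, 14]
Visit 8 → queue [14]
Visit 14 → queue []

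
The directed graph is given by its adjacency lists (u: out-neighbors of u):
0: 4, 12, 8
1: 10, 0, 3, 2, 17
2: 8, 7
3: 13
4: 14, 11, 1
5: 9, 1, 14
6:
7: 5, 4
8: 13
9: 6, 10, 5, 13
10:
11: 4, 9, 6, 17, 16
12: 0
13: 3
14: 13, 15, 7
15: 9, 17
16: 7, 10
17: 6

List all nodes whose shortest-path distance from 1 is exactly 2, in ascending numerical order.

4, 6, 7, 8, 12, 13

Level 0: 1
Level 1: 0, 2, 3, 10, 17
Level 2: 4, 6, 7, 8, 12, 13
Level 3: 5, 11, 14
Level 4: 9, 15, 16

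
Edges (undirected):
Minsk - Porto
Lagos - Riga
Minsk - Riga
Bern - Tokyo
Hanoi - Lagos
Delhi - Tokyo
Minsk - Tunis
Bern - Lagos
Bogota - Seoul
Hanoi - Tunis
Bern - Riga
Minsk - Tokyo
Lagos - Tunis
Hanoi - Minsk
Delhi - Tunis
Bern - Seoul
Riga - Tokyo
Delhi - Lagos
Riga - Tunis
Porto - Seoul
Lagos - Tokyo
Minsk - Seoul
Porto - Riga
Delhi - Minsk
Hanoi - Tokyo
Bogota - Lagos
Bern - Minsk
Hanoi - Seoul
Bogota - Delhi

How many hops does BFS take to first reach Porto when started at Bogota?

2

Level 0: Bogota
Level 1: Delhi, Lagos, Seoul
Level 2: Bern, Hanoi, Minsk, Porto, Riga, Tokyo, Tunis
Porto first appears at level 2.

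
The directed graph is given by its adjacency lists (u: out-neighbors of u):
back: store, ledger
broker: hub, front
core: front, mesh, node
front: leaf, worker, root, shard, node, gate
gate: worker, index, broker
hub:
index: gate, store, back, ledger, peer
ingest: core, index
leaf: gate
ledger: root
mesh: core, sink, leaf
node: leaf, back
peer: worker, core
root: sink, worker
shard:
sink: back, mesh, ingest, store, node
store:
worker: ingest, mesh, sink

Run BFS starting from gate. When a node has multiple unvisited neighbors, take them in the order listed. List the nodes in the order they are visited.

Visit gate; enqueue worker, index, broker → queue [worker, index, broker]
Visit worker; enqueue ingest, mesh, sink → queue [index, broker, ingest, mesh, sink]
Visit index; enqueue store, back, ledger, peer → queue [broker, ingest, mesh, sink, store, back, ledger, peer]
Visit broker; enqueue hub, front → queue [ingest, mesh, sink, store, back, ledger, peer, hub, front]
Visit ingest; enqueue core → queue [mesh, sink, store, back, ledger, peer, hub, front, core]
Visit mesh; enqueue leaf → queue [sink, store, back, ledger, peer, hub, front, core, leaf]
Visit sink; enqueue node → queue [store, back, ledger, peer, hub, front, core, leaf, node]
Visit store → queue [back, ledger, peer, hub, front, core, leaf, node]
Visit back → queue [ledger, peer, hub, front, core, leaf, node]
Visit ledger; enqueue root → queue [peer, hub, front, core, leaf, node, root]
Visit peer → queue [hub, front, core, leaf, node, root]
Visit hub → queue [front, core, leaf, node, root]
Visit front; enqueue shard → queue [core, leaf, node, root, shard]
Visit core → queue [leaf, node, root, shard]
Visit leaf → queue [node, root, shard]
Visit node → queue [root, shard]
Visit root → queue [shard]
Visit shard → queue []

gate worker index broker ingest mesh sink store back ledger peer hub front core leaf node root shard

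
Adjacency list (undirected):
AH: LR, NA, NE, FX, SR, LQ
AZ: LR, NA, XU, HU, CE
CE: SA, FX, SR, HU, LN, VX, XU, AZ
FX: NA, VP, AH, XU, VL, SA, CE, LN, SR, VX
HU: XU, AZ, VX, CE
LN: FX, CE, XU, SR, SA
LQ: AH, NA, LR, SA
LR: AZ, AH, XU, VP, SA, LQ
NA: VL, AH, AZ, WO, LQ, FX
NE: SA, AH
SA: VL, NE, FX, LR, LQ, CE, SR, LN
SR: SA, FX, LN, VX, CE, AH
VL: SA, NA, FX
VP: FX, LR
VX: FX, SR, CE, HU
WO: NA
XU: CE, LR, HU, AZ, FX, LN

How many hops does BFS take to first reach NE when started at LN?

2

Level 0: LN
Level 1: CE, FX, SA, SR, XU
Level 2: AH, AZ, HU, LQ, LR, NA, NE, VL, VP, VX
Level 3: WO
NE first appears at level 2.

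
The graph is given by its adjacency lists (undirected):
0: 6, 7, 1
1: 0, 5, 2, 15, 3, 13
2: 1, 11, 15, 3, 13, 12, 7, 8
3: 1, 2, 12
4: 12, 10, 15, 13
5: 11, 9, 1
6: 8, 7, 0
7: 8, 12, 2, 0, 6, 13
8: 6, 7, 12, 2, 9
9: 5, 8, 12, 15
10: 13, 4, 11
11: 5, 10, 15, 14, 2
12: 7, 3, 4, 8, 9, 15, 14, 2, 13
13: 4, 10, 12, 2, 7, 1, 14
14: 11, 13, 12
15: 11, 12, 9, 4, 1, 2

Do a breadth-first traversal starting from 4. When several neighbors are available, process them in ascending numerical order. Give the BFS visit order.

Visit 4; enqueue 10, 12, 13, 15 → queue [10, 12, 13, 15]
Visit 10; enqueue 11 → queue [12, 13, 15, 11]
Visit 12; enqueue 2, 3, 7, 8, 9, 14 → queue [13, 15, 11, 2, 3, 7, 8, 9, 14]
Visit 13; enqueue 1 → queue [15, 11, 2, 3, 7, 8, 9, 14, 1]
Visit 15 → queue [11, 2, 3, 7, 8, 9, 14, 1]
Visit 11; enqueue 5 → queue [2, 3, 7, 8, 9, 14, 1, 5]
Visit 2 → queue [3, 7, 8, 9, 14, 1, 5]
Visit 3 → queue [7, 8, 9, 14, 1, 5]
Visit 7; enqueue 0, 6 → queue [8, 9, 14, 1, 5, 0, 6]
Visit 8 → queue [9, 14, 1, 5, 0, 6]
Visit 9 → queue [14, 1, 5, 0, 6]
Visit 14 → queue [1, 5, 0, 6]
Visit 1 → queue [5, 0, 6]
Visit 5 → queue [0, 6]
Visit 0 → queue [6]
Visit 6 → queue []

4 10 12 13 15 11 2 3 7 8 9 14 1 5 0 6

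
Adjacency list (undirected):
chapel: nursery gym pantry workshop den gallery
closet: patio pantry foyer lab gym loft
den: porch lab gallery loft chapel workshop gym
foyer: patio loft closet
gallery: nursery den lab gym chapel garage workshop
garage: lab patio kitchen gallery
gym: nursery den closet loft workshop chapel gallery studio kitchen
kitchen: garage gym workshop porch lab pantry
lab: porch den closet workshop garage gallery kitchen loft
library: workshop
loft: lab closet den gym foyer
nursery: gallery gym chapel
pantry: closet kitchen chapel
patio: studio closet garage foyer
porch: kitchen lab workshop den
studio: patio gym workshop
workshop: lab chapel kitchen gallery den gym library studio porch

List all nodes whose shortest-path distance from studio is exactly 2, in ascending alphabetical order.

chapel, closet, den, foyer, gallery, garage, kitchen, lab, library, loft, nursery, porch

Level 0: studio
Level 1: gym, patio, workshop
Level 2: chapel, closet, den, foyer, gallery, garage, kitchen, lab, library, loft, nursery, porch
Level 3: pantry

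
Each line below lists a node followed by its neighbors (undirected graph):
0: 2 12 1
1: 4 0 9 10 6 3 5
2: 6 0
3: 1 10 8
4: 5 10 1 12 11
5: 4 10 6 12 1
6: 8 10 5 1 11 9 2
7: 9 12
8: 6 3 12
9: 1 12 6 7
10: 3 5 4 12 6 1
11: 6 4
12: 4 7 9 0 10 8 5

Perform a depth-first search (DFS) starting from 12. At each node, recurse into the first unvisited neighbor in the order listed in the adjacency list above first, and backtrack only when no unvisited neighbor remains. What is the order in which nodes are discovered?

12, 4, 5, 10, 3, 1, 0, 2, 6, 8, 11, 9, 7

Visit 12
12 → 4
4 → 5
5 → 10
10 → 3
3 → 1
1 → 0
0 → 2
2 → 6
6 → 8
6 → 11
6 → 9
9 → 7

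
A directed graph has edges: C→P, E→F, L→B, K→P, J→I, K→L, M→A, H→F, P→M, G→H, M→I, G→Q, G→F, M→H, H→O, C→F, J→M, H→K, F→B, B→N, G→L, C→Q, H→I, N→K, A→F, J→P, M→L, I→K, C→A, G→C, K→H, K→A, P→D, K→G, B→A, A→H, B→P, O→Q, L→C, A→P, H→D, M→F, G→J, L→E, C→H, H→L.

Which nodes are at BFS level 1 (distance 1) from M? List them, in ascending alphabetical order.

A, F, H, I, L

Level 0: M
Level 1: A, F, H, I, L
Level 2: B, C, D, E, K, O, P
Level 3: G, N, Q
Level 4: J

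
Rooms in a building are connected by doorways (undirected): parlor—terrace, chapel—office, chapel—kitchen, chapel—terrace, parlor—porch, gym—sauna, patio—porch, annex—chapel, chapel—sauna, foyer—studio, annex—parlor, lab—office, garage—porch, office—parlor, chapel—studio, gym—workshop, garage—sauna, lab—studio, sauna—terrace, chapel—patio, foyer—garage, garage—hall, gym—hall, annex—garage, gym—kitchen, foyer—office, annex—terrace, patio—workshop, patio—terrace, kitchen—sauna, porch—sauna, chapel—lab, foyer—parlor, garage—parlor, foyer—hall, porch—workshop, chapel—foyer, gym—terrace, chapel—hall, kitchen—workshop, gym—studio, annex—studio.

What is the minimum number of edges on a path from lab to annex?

Level 0: lab
Level 1: chapel, office, studio
Level 2: annex, foyer, gym, hall, kitchen, parlor, patio, sauna, terrace
Level 3: garage, porch, workshop
annex first appears at level 2.

2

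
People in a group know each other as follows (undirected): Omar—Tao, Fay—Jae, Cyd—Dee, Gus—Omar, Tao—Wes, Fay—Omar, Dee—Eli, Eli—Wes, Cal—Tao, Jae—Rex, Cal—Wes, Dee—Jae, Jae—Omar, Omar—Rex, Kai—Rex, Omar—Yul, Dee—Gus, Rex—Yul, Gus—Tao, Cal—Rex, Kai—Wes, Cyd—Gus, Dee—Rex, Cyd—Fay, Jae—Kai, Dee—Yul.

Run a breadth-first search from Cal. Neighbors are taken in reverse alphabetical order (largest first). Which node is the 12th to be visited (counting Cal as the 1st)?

Fay

Visit Cal; enqueue Wes, Tao, Rex → queue [Wes, Tao, Rex]
Visit Wes; enqueue Kai, Eli → queue [Tao, Rex, Kai, Eli]
Visit Tao; enqueue Omar, Gus → queue [Rex, Kai, Eli, Omar, Gus]
Visit Rex; enqueue Yul, Jae, Dee → queue [Kai, Eli, Omar, Gus, Yul, Jae, Dee]
Visit Kai → queue [Eli, Omar, Gus, Yul, Jae, Dee]
Visit Eli → queue [Omar, Gus, Yul, Jae, Dee]
Visit Omar; enqueue Fay → queue [Gus, Yul, Jae, Dee, Fay]
Visit Gus; enqueue Cyd → queue [Yul, Jae, Dee, Fay, Cyd]
Visit Yul → queue [Jae, Dee, Fay, Cyd]
Visit Jae → queue [Dee, Fay, Cyd]
Visit Dee → queue [Fay, Cyd]
Visit Fay → queue [Cyd]
Visit Cyd → queue []

Visit order: Cal, Wes, Tao, Rex, Kai, Eli, Omar, Gus, Yul, Jae, Dee, Fay, Cyd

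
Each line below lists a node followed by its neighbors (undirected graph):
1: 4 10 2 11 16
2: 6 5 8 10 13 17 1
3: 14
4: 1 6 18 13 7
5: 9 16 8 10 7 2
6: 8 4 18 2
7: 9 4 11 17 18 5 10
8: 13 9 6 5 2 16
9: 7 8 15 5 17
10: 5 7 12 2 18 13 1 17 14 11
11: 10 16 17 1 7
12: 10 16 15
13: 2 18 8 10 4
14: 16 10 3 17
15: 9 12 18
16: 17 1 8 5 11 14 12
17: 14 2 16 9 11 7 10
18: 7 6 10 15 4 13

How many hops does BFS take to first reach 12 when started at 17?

Level 0: 17
Level 1: 2, 7, 9, 10, 11, 14, 16
Level 2: 1, 3, 4, 5, 6, 8, 12, 13, 15, 18
12 first appears at level 2.

2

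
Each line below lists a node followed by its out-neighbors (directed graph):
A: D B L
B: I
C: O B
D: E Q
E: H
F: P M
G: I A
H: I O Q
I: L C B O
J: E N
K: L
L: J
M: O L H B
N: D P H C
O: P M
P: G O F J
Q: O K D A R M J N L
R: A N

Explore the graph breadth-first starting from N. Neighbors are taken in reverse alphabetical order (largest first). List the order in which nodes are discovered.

Visit N; enqueue P, H, D, C → queue [P, H, D, C]
Visit P; enqueue O, J, G, F → queue [H, D, C, O, J, G, F]
Visit H; enqueue Q, I → queue [D, C, O, J, G, F, Q, I]
Visit D; enqueue E → queue [C, O, J, G, F, Q, I, E]
Visit C; enqueue B → queue [O, J, G, F, Q, I, E, B]
Visit O; enqueue M → queue [J, G, F, Q, I, E, B, M]
Visit J → queue [G, F, Q, I, E, B, M]
Visit G; enqueue A → queue [F, Q, I, E, B, M, A]
Visit F → queue [Q, I, E, B, M, A]
Visit Q; enqueue R, L, K → queue [I, E, B, M, A, R, L, K]
Visit I → queue [E, B, M, A, R, L, K]
Visit E → queue [B, M, A, R, L, K]
Visit B → queue [M, A, R, L, K]
Visit M → queue [A, R, L, K]
Visit A → queue [R, L, K]
Visit R → queue [L, K]
Visit L → queue [K]
Visit K → queue []

N, P, H, D, C, O, J, G, F, Q, I, E, B, M, A, R, L, K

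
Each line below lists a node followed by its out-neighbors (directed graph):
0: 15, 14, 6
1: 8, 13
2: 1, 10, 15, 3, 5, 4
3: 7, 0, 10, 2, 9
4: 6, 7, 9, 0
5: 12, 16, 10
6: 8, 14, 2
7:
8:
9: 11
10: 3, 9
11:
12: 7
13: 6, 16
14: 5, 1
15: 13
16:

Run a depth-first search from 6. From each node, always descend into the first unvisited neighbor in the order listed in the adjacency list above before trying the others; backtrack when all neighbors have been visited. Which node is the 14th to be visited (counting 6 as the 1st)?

1

Visit 6
6 → 8
6 → 14
14 → 5
5 → 12
12 → 7
5 → 16
5 → 10
10 → 3
3 → 0
0 → 15
15 → 13
3 → 2
2 → 1
2 → 4
4 → 9
9 → 11

Visit order: 6, 8, 14, 5, 12, 7, 16, 10, 3, 0, 15, 13, 2, 1, 4, 9, 11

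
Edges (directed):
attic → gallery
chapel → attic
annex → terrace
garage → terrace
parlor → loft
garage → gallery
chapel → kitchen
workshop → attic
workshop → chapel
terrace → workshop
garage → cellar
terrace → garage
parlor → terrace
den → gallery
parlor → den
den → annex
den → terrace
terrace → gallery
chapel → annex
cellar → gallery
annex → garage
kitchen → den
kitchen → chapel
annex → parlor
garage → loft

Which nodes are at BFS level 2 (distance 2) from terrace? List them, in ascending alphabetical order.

attic, cellar, chapel, loft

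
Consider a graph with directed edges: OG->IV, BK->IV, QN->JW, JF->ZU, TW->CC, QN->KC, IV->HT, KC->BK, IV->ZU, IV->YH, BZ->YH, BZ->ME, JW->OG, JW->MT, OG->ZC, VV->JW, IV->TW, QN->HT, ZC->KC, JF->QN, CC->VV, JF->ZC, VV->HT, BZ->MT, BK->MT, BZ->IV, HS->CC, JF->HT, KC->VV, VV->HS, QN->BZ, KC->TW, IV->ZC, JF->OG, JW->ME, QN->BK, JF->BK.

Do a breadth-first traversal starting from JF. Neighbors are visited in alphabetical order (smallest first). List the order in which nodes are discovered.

JF → BK → HT → OG → QN → ZC → ZU → IV → MT → BZ → JW → KC → TW → YH → ME → VV → CC → HS

Visit JF; enqueue BK, HT, OG, QN, ZC, ZU → queue [BK, HT, OG, QN, ZC, ZU]
Visit BK; enqueue IV, MT → queue [HT, OG, QN, ZC, ZU, IV, MT]
Visit HT → queue [OG, QN, ZC, ZU, IV, MT]
Visit OG → queue [QN, ZC, ZU, IV, MT]
Visit QN; enqueue BZ, JW, KC → queue [ZC, ZU, IV, MT, BZ, JW, KC]
Visit ZC → queue [ZU, IV, MT, BZ, JW, KC]
Visit ZU → queue [IV, MT, BZ, JW, KC]
Visit IV; enqueue TW, YH → queue [MT, BZ, JW, KC, TW, YH]
Visit MT → queue [BZ, JW, KC, TW, YH]
Visit BZ; enqueue ME → queue [JW, KC, TW, YH, ME]
Visit JW → queue [KC, TW, YH, ME]
Visit KC; enqueue VV → queue [TW, YH, ME, VV]
Visit TW; enqueue CC → queue [YH, ME, VV, CC]
Visit YH → queue [ME, VV, CC]
Visit ME → queue [VV, CC]
Visit VV; enqueue HS → queue [CC, HS]
Visit CC → queue [HS]
Visit HS → queue []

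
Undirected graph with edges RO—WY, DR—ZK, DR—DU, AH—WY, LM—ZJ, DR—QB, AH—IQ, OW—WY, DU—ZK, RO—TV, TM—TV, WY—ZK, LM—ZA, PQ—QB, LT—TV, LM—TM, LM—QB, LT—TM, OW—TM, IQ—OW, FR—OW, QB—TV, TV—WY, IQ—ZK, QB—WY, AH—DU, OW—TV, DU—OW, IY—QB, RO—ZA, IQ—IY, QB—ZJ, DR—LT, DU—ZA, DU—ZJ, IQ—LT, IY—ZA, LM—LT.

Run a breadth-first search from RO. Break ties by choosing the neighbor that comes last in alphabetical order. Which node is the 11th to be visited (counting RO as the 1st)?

AH

Visit RO; enqueue ZA, WY, TV → queue [ZA, WY, TV]
Visit ZA; enqueue LM, IY, DU → queue [WY, TV, LM, IY, DU]
Visit WY; enqueue ZK, QB, OW, AH → queue [TV, LM, IY, DU, ZK, QB, OW, AH]
Visit TV; enqueue TM, LT → queue [LM, IY, DU, ZK, QB, OW, AH, TM, LT]
Visit LM; enqueue ZJ → queue [IY, DU, ZK, QB, OW, AH, TM, LT, ZJ]
Visit IY; enqueue IQ → queue [DU, ZK, QB, OW, AH, TM, LT, ZJ, IQ]
Visit DU; enqueue DR → queue [ZK, QB, OW, AH, TM, LT, ZJ, IQ, DR]
Visit ZK → queue [QB, OW, AH, TM, LT, ZJ, IQ, DR]
Visit QB; enqueue PQ → queue [OW, AH, TM, LT, ZJ, IQ, DR, PQ]
Visit OW; enqueue FR → queue [AH, TM, LT, ZJ, IQ, DR, PQ, FR]
Visit AH → queue [TM, LT, ZJ, IQ, DR, PQ, FR]
Visit TM → queue [LT, ZJ, IQ, DR, PQ, FR]
Visit LT → queue [ZJ, IQ, DR, PQ, FR]
Visit ZJ → queue [IQ, DR, PQ, FR]
Visit IQ → queue [DR, PQ, FR]
Visit DR → queue [PQ, FR]
Visit PQ → queue [FR]
Visit FR → queue []

Visit order: RO, ZA, WY, TV, LM, IY, DU, ZK, QB, OW, AH, TM, LT, ZJ, IQ, DR, PQ, FR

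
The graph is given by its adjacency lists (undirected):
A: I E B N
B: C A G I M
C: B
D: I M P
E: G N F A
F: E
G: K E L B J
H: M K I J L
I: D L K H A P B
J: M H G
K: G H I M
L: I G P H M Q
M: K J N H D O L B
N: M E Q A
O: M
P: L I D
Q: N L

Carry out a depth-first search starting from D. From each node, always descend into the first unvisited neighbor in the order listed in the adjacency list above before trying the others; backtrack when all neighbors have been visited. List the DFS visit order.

D → I → L → G → K → H → M → J → N → E → F → A → B → C → Q → O → P

Visit D
D → I
I → L
L → G
G → K
K → H
H → M
M → J
M → N
N → E
E → F
E → A
A → B
B → C
N → Q
M → O
L → P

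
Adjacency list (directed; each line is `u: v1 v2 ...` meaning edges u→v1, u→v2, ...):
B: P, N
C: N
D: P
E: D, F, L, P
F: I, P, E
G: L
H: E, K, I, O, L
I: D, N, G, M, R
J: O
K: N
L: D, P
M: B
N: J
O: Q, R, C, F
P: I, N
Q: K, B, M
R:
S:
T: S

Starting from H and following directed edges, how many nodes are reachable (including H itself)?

BFS from H visits: H, E, K, I, O, L, D, F, P, N, G, M, R, Q, C, J, B
Reachable nodes: 17 of 19 total.

17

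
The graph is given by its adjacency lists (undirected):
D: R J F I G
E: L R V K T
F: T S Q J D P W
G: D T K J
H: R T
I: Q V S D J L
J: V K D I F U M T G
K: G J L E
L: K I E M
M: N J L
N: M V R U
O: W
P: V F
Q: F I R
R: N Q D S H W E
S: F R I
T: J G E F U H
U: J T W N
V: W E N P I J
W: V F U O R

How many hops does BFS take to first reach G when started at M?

Level 0: M
Level 1: J, L, N
Level 2: D, E, F, G, I, K, R, T, U, V
Level 3: H, P, Q, S, W
Level 4: O
G first appears at level 2.

2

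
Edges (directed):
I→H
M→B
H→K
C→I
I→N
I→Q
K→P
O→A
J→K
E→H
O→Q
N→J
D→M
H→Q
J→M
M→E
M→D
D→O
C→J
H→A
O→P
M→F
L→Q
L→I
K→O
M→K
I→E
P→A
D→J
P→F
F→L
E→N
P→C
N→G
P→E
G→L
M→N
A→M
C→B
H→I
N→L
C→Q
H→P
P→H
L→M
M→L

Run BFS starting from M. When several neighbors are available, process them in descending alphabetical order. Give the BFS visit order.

M -> N -> L -> K -> F -> E -> D -> B -> J -> G -> Q -> I -> P -> O -> H -> C -> A

Visit M; enqueue N, L, K, F, E, D, B → queue [N, L, K, F, E, D, B]
Visit N; enqueue J, G → queue [L, K, F, E, D, B, J, G]
Visit L; enqueue Q, I → queue [K, F, E, D, B, J, G, Q, I]
Visit K; enqueue P, O → queue [F, E, D, B, J, G, Q, I, P, O]
Visit F → queue [E, D, B, J, G, Q, I, P, O]
Visit E; enqueue H → queue [D, B, J, G, Q, I, P, O, H]
Visit D → queue [B, J, G, Q, I, P, O, H]
Visit B → queue [J, G, Q, I, P, O, H]
Visit J → queue [G, Q, I, P, O, H]
Visit G → queue [Q, I, P, O, H]
Visit Q → queue [I, P, O, H]
Visit I → queue [P, O, H]
Visit P; enqueue C, A → queue [O, H, C, A]
Visit O → queue [H, C, A]
Visit H → queue [C, A]
Visit C → queue [A]
Visit A → queue []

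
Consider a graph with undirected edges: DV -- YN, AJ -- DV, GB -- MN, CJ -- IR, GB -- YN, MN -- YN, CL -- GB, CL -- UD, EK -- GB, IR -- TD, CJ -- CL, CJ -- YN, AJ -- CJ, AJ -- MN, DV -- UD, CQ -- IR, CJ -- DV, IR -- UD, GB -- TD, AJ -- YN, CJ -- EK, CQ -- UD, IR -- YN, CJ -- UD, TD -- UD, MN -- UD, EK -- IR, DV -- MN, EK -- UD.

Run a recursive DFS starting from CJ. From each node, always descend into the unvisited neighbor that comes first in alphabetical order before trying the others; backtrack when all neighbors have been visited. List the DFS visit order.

CJ, AJ, DV, MN, GB, CL, UD, CQ, IR, EK, TD, YN

Visit CJ
CJ → AJ
AJ → DV
DV → MN
MN → GB
GB → CL
CL → UD
UD → CQ
CQ → IR
IR → EK
IR → TD
IR → YN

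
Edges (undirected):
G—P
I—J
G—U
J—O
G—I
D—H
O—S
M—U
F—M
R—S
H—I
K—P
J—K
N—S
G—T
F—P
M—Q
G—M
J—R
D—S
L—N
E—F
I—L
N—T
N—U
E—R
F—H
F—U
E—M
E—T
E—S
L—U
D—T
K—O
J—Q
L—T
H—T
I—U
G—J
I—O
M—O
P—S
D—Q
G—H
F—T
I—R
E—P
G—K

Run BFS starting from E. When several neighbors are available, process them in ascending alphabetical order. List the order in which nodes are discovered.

Visit E; enqueue F, M, P, R, S, T → queue [F, M, P, R, S, T]
Visit F; enqueue H, U → queue [M, P, R, S, T, H, U]
Visit M; enqueue G, O, Q → queue [P, R, S, T, H, U, G, O, Q]
Visit P; enqueue K → queue [R, S, T, H, U, G, O, Q, K]
Visit R; enqueue I, J → queue [S, T, H, U, G, O, Q, K, I, J]
Visit S; enqueue D, N → queue [T, H, U, G, O, Q, K, I, J, D, N]
Visit T; enqueue L → queue [H, U, G, O, Q, K, I, J, D, N, L]
Visit H → queue [U, G, O, Q, K, I, J, D, N, L]
Visit U → queue [G, O, Q, K, I, J, D, N, L]
Visit G → queue [O, Q, K, I, J, D, N, L]
Visit O → queue [Q, K, I, J, D, N, L]
Visit Q → queue [K, I, J, D, N, L]
Visit K → queue [I, J, D, N, L]
Visit I → queue [J, D, N, L]
Visit J → queue [D, N, L]
Visit D → queue [N, L]
Visit N → queue [L]
Visit L → queue []

E → F → M → P → R → S → T → H → U → G → O → Q → K → I → J → D → N → L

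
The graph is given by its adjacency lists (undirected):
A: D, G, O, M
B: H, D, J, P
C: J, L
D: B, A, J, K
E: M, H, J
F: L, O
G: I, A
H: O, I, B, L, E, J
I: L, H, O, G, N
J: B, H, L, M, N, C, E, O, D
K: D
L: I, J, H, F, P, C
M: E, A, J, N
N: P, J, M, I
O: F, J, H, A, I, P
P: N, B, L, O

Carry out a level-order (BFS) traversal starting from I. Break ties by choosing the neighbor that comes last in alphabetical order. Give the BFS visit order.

I -> O -> N -> L -> H -> G -> P -> J -> F -> A -> M -> C -> E -> B -> D -> K

Visit I; enqueue O, N, L, H, G → queue [O, N, L, H, G]
Visit O; enqueue P, J, F, A → queue [N, L, H, G, P, J, F, A]
Visit N; enqueue M → queue [L, H, G, P, J, F, A, M]
Visit L; enqueue C → queue [H, G, P, J, F, A, M, C]
Visit H; enqueue E, B → queue [G, P, J, F, A, M, C, E, B]
Visit G → queue [P, J, F, A, M, C, E, B]
Visit P → queue [J, F, A, M, C, E, B]
Visit J; enqueue D → queue [F, A, M, C, E, B, D]
Visit F → queue [A, M, C, E, B, D]
Visit A → queue [M, C, E, B, D]
Visit M → queue [C, E, B, D]
Visit C → queue [E, B, D]
Visit E → queue [B, D]
Visit B → queue [D]
Visit D; enqueue K → queue [K]
Visit K → queue []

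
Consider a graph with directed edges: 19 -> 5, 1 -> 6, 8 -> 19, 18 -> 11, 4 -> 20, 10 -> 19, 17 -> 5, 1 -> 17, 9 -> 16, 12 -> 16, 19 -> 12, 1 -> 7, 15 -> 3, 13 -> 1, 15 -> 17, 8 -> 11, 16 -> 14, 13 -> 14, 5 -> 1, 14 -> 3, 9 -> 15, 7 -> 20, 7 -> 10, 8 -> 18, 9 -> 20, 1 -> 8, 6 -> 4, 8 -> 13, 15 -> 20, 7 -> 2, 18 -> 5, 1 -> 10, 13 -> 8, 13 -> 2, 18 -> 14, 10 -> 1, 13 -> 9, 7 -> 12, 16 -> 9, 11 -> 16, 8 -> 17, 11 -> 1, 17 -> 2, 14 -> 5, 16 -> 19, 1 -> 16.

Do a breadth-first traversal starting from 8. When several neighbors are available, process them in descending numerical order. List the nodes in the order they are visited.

8 -> 19 -> 18 -> 17 -> 13 -> 11 -> 12 -> 5 -> 14 -> 2 -> 9 -> 1 -> 16 -> 3 -> 20 -> 15 -> 10 -> 7 -> 6 -> 4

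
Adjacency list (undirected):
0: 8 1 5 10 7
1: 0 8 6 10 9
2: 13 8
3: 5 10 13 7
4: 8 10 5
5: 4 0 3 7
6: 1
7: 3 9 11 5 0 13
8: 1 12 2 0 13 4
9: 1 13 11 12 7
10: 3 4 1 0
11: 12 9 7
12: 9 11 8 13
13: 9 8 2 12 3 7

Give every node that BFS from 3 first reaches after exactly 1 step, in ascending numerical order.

5, 7, 10, 13

Level 0: 3
Level 1: 5, 7, 10, 13
Level 2: 0, 1, 2, 4, 8, 9, 11, 12
Level 3: 6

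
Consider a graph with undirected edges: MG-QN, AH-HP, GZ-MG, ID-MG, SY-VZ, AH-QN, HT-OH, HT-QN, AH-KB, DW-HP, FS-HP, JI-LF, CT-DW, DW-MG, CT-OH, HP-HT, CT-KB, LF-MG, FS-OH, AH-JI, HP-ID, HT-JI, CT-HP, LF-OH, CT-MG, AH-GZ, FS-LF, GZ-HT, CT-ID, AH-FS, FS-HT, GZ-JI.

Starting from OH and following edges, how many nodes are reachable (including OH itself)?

14

BFS from OH visits: OH, CT, FS, HT, LF, DW, HP, ID, KB, MG, AH, GZ, JI, QN
Reachable nodes: 14 of 16 total.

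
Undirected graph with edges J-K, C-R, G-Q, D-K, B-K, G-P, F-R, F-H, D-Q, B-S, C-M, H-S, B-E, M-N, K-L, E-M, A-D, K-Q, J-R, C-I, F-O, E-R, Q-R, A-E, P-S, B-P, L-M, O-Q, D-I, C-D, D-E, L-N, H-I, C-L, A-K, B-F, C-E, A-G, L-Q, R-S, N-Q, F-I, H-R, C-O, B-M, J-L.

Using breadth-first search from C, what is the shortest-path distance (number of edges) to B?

2

Level 0: C
Level 1: D, E, I, L, M, O, R
Level 2: A, B, F, H, J, K, N, Q, S
Level 3: G, P
B first appears at level 2.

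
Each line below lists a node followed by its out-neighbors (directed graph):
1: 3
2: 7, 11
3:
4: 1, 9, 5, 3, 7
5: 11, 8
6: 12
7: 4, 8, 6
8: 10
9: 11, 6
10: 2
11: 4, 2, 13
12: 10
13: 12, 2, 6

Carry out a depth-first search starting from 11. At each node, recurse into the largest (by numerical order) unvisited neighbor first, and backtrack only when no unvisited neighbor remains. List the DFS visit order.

Visit 11
11 → 13
13 → 12
12 → 10
10 → 2
2 → 7
7 → 8
7 → 6
7 → 4
4 → 9
4 → 5
4 → 3
4 → 1

11, 13, 12, 10, 2, 7, 8, 6, 4, 9, 5, 3, 1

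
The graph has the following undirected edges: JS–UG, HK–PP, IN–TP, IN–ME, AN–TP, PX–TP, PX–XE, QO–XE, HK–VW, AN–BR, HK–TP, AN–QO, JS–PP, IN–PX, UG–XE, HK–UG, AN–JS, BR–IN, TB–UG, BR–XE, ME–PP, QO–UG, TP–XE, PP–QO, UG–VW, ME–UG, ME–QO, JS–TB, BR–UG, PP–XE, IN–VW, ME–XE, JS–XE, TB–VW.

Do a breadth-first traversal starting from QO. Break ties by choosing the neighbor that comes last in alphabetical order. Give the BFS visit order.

QO XE UG PP ME AN TP PX JS BR VW TB HK IN

Visit QO; enqueue XE, UG, PP, ME, AN → queue [XE, UG, PP, ME, AN]
Visit XE; enqueue TP, PX, JS, BR → queue [UG, PP, ME, AN, TP, PX, JS, BR]
Visit UG; enqueue VW, TB, HK → queue [PP, ME, AN, TP, PX, JS, BR, VW, TB, HK]
Visit PP → queue [ME, AN, TP, PX, JS, BR, VW, TB, HK]
Visit ME; enqueue IN → queue [AN, TP, PX, JS, BR, VW, TB, HK, IN]
Visit AN → queue [TP, PX, JS, BR, VW, TB, HK, IN]
Visit TP → queue [PX, JS, BR, VW, TB, HK, IN]
Visit PX → queue [JS, BR, VW, TB, HK, IN]
Visit JS → queue [BR, VW, TB, HK, IN]
Visit BR → queue [VW, TB, HK, IN]
Visit VW → queue [TB, HK, IN]
Visit TB → queue [HK, IN]
Visit HK → queue [IN]
Visit IN → queue []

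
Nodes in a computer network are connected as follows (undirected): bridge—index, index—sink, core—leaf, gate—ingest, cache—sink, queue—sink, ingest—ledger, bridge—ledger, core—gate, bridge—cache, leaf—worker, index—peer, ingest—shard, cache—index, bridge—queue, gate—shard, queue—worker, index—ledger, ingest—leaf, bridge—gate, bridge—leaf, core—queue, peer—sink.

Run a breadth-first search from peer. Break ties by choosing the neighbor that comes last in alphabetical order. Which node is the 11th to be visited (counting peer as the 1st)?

Visit peer; enqueue sink, index → queue [sink, index]
Visit sink; enqueue queue, cache → queue [index, queue, cache]
Visit index; enqueue ledger, bridge → queue [queue, cache, ledger, bridge]
Visit queue; enqueue worker, core → queue [cache, ledger, bridge, worker, core]
Visit cache → queue [ledger, bridge, worker, core]
Visit ledger; enqueue ingest → queue [bridge, worker, core, ingest]
Visit bridge; enqueue leaf, gate → queue [worker, core, ingest, leaf, gate]
Visit worker → queue [core, ingest, leaf, gate]
Visit core → queue [ingest, leaf, gate]
Visit ingest; enqueue shard → queue [leaf, gate, shard]
Visit leaf → queue [gate, shard]
Visit gate → queue [shard]
Visit shard → queue []

Visit order: peer, sink, index, queue, cache, ledger, bridge, worker, core, ingest, leaf, gate, shard

leaf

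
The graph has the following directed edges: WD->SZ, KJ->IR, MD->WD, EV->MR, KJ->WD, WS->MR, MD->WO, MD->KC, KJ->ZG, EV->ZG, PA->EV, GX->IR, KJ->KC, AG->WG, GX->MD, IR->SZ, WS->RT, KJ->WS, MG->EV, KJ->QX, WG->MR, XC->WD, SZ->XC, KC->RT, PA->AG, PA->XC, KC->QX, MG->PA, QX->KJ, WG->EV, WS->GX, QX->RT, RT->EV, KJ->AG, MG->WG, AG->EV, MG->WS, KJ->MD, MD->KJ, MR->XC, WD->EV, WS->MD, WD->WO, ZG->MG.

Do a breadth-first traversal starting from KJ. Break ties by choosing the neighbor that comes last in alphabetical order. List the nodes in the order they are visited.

KJ, ZG, WS, WD, QX, MD, KC, IR, AG, MG, RT, MR, GX, WO, SZ, EV, WG, PA, XC

Visit KJ; enqueue ZG, WS, WD, QX, MD, KC, IR, AG → queue [ZG, WS, WD, QX, MD, KC, IR, AG]
Visit ZG; enqueue MG → queue [WS, WD, QX, MD, KC, IR, AG, MG]
Visit WS; enqueue RT, MR, GX → queue [WD, QX, MD, KC, IR, AG, MG, RT, MR, GX]
Visit WD; enqueue WO, SZ, EV → queue [QX, MD, KC, IR, AG, MG, RT, MR, GX, WO, SZ, EV]
Visit QX → queue [MD, KC, IR, AG, MG, RT, MR, GX, WO, SZ, EV]
Visit MD → queue [KC, IR, AG, MG, RT, MR, GX, WO, SZ, EV]
Visit KC → queue [IR, AG, MG, RT, MR, GX, WO, SZ, EV]
Visit IR → queue [AG, MG, RT, MR, GX, WO, SZ, EV]
Visit AG; enqueue WG → queue [MG, RT, MR, GX, WO, SZ, EV, WG]
Visit MG; enqueue PA → queue [RT, MR, GX, WO, SZ, EV, WG, PA]
Visit RT → queue [MR, GX, WO, SZ, EV, WG, PA]
Visit MR; enqueue XC → queue [GX, WO, SZ, EV, WG, PA, XC]
Visit GX → queue [WO, SZ, EV, WG, PA, XC]
Visit WO → queue [SZ, EV, WG, PA, XC]
Visit SZ → queue [EV, WG, PA, XC]
Visit EV → queue [WG, PA, XC]
Visit WG → queue [PA, XC]
Visit PA → queue [XC]
Visit XC → queue []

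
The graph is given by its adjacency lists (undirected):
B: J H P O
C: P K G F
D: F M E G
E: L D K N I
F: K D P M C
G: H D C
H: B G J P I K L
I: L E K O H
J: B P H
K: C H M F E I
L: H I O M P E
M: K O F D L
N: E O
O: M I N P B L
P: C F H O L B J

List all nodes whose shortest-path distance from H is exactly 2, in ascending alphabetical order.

C, D, E, F, M, O

Level 0: H
Level 1: B, G, I, J, K, L, P
Level 2: C, D, E, F, M, O
Level 3: N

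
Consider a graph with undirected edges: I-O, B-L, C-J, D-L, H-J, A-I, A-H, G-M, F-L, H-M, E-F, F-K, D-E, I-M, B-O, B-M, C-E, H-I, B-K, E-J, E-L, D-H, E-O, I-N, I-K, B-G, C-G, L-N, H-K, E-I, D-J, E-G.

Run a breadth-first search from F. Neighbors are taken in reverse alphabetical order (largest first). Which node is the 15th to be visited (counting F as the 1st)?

Visit F; enqueue L, K, E → queue [L, K, E]
Visit L; enqueue N, D, B → queue [K, E, N, D, B]
Visit K; enqueue I, H → queue [E, N, D, B, I, H]
Visit E; enqueue O, J, G, C → queue [N, D, B, I, H, O, J, G, C]
Visit N → queue [D, B, I, H, O, J, G, C]
Visit D → queue [B, I, H, O, J, G, C]
Visit B; enqueue M → queue [I, H, O, J, G, C, M]
Visit I; enqueue A → queue [H, O, J, G, C, M, A]
Visit H → queue [O, J, G, C, M, A]
Visit O → queue [J, G, C, M, A]
Visit J → queue [G, C, M, A]
Visit G → queue [C, M, A]
Visit C → queue [M, A]
Visit M → queue [A]
Visit A → queue []

Visit order: F, L, K, E, N, D, B, I, H, O, J, G, C, M, A

A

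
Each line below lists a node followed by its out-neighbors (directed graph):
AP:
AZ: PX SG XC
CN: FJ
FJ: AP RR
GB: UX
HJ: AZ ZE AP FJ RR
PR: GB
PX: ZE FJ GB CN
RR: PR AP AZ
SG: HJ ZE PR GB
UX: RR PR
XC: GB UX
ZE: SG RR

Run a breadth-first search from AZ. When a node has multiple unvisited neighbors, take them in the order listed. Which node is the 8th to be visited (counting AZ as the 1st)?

Visit AZ; enqueue PX, SG, XC → queue [PX, SG, XC]
Visit PX; enqueue ZE, FJ, GB, CN → queue [SG, XC, ZE, FJ, GB, CN]
Visit SG; enqueue HJ, PR → queue [XC, ZE, FJ, GB, CN, HJ, PR]
Visit XC; enqueue UX → queue [ZE, FJ, GB, CN, HJ, PR, UX]
Visit ZE; enqueue RR → queue [FJ, GB, CN, HJ, PR, UX, RR]
Visit FJ; enqueue AP → queue [GB, CN, HJ, PR, UX, RR, AP]
Visit GB → queue [CN, HJ, PR, UX, RR, AP]
Visit CN → queue [HJ, PR, UX, RR, AP]
Visit HJ → queue [PR, UX, RR, AP]
Visit PR → queue [UX, RR, AP]
Visit UX → queue [RR, AP]
Visit RR → queue [AP]
Visit AP → queue []

Visit order: AZ, PX, SG, XC, ZE, FJ, GB, CN, HJ, PR, UX, RR, AP

CN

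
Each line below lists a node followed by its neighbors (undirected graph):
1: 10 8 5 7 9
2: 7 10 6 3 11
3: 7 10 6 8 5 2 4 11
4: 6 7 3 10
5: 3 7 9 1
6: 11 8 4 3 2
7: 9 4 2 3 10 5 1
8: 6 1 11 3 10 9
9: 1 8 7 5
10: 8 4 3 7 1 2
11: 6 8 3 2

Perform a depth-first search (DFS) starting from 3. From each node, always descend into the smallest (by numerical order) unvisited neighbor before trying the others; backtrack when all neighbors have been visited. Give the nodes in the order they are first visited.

3, 2, 6, 4, 7, 1, 5, 9, 8, 10, 11

Visit 3
3 → 2
2 → 6
6 → 4
4 → 7
7 → 1
1 → 5
5 → 9
9 → 8
8 → 10
8 → 11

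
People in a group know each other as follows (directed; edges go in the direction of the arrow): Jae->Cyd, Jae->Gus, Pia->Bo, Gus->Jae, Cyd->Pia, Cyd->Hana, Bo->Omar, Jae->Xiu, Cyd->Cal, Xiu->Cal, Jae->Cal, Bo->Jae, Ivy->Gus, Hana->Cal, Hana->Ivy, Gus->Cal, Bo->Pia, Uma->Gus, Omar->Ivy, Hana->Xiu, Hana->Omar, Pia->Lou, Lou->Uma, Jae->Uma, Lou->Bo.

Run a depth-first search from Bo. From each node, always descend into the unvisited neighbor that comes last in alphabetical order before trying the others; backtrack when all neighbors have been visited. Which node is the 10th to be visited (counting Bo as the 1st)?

Visit Bo
Bo → Pia
Pia → Lou
Lou → Uma
Uma → Gus
Gus → Jae
Jae → Xiu
Xiu → Cal
Jae → Cyd
Cyd → Hana
Hana → Omar
Omar → Ivy

Visit order: Bo, Pia, Lou, Uma, Gus, Jae, Xiu, Cal, Cyd, Hana, Omar, Ivy

Hana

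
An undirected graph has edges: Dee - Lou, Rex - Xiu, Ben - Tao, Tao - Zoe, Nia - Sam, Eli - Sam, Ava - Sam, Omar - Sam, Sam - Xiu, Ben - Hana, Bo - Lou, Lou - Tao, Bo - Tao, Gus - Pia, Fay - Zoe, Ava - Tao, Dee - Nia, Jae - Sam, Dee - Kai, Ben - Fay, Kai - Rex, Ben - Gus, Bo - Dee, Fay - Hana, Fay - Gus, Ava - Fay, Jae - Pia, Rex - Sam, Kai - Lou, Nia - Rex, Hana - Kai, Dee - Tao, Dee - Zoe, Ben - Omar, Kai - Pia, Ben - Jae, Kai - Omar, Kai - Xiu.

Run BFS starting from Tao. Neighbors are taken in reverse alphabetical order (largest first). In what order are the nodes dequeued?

Visit Tao; enqueue Zoe, Lou, Dee, Bo, Ben, Ava → queue [Zoe, Lou, Dee, Bo, Ben, Ava]
Visit Zoe; enqueue Fay → queue [Lou, Dee, Bo, Ben, Ava, Fay]
Visit Lou; enqueue Kai → queue [Dee, Bo, Ben, Ava, Fay, Kai]
Visit Dee; enqueue Nia → queue [Bo, Ben, Ava, Fay, Kai, Nia]
Visit Bo → queue [Ben, Ava, Fay, Kai, Nia]
Visit Ben; enqueue Omar, Jae, Hana, Gus → queue [Ava, Fay, Kai, Nia, Omar, Jae, Hana, Gus]
Visit Ava; enqueue Sam → queue [Fay, Kai, Nia, Omar, Jae, Hana, Gus, Sam]
Visit Fay → queue [Kai, Nia, Omar, Jae, Hana, Gus, Sam]
Visit Kai; enqueue Xiu, Rex, Pia → queue [Nia, Omar, Jae, Hana, Gus, Sam, Xiu, Rex, Pia]
Visit Nia → queue [Omar, Jae, Hana, Gus, Sam, Xiu, Rex, Pia]
Visit Omar → queue [Jae, Hana, Gus, Sam, Xiu, Rex, Pia]
Visit Jae → queue [Hana, Gus, Sam, Xiu, Rex, Pia]
Visit Hana → queue [Gus, Sam, Xiu, Rex, Pia]
Visit Gus → queue [Sam, Xiu, Rex, Pia]
Visit Sam; enqueue Eli → queue [Xiu, Rex, Pia, Eli]
Visit Xiu → queue [Rex, Pia, Eli]
Visit Rex → queue [Pia, Eli]
Visit Pia → queue [Eli]
Visit Eli → queue []

Tao → Zoe → Lou → Dee → Bo → Ben → Ava → Fay → Kai → Nia → Omar → Jae → Hana → Gus → Sam → Xiu → Rex → Pia → Eli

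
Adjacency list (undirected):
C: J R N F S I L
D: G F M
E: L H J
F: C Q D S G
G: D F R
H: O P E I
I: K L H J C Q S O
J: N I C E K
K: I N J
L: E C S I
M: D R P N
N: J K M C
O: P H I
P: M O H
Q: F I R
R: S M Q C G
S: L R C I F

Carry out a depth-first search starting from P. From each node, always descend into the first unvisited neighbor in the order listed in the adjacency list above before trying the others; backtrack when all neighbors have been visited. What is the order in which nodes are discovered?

P M D G F C J N K I L E H O S R Q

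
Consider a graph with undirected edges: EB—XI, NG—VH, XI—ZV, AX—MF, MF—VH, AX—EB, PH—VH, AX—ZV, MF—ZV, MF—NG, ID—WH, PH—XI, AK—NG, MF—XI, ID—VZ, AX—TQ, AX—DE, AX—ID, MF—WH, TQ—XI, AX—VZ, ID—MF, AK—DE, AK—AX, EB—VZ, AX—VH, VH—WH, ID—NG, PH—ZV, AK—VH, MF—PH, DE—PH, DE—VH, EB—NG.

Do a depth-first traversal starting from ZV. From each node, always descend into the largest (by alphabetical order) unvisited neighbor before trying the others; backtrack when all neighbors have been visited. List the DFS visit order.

ZV → XI → TQ → AX → VZ → ID → WH → VH → PH → MF → NG → EB → AK → DE

Visit ZV
ZV → XI
XI → TQ
TQ → AX
AX → VZ
VZ → ID
ID → WH
WH → VH
VH → PH
PH → MF
MF → NG
NG → EB
NG → AK
AK → DE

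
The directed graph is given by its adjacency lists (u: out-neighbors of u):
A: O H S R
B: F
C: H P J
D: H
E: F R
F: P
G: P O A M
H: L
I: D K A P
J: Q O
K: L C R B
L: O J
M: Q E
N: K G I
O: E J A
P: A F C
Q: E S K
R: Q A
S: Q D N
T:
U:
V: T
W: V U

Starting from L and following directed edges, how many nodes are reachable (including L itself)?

19

BFS from L visits: L, J, O, Q, A, E, K, S, H, R, F, B, C, D, N, P, G, I, M
Reachable nodes: 19 of 23 total.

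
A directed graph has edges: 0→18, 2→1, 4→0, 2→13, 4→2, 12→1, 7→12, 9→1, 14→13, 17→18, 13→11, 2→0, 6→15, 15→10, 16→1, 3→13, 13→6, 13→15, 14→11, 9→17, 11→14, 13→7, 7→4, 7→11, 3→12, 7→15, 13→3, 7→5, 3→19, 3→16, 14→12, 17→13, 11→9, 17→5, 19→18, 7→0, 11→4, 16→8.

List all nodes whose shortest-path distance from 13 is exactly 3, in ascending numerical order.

1, 2, 8, 17, 18

Level 0: 13
Level 1: 3, 6, 7, 11, 15
Level 2: 0, 4, 5, 9, 10, 12, 14, 16, 19
Level 3: 1, 2, 8, 17, 18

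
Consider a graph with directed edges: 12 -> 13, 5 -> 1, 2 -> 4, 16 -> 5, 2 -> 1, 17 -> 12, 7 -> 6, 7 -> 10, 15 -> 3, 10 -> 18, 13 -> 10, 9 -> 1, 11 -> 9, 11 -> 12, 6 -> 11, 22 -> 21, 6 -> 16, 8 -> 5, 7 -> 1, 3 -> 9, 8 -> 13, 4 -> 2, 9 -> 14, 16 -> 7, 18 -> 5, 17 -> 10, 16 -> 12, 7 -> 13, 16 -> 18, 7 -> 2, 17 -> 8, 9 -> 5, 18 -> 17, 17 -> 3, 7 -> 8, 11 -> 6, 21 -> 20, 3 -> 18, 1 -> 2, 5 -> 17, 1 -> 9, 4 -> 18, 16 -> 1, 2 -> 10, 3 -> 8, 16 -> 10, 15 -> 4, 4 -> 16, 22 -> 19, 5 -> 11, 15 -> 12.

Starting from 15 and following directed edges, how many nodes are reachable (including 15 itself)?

BFS from 15 visits: 15, 3, 4, 12, 8, 9, 18, 2, 16, 13, 5, 1, 14, 17, 10, 7, 11, 6
Reachable nodes: 18 of 22 total.

18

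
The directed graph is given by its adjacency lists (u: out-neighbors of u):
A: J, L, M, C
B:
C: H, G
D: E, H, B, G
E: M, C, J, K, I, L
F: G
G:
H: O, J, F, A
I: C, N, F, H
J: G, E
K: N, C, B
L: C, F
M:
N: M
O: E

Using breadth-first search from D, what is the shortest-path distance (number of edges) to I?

2

Level 0: D
Level 1: B, E, G, H
Level 2: A, C, F, I, J, K, L, M, O
Level 3: N
I first appears at level 2.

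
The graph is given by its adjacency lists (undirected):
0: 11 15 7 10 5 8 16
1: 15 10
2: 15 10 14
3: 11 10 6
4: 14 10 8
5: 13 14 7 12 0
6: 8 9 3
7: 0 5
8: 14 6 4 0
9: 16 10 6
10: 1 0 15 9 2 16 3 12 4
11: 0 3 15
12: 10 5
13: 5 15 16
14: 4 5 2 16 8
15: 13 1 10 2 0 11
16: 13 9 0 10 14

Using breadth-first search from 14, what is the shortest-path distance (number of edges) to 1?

3

Level 0: 14
Level 1: 2, 4, 5, 8, 16
Level 2: 0, 6, 7, 9, 10, 12, 13, 15
Level 3: 1, 3, 11
1 first appears at level 3.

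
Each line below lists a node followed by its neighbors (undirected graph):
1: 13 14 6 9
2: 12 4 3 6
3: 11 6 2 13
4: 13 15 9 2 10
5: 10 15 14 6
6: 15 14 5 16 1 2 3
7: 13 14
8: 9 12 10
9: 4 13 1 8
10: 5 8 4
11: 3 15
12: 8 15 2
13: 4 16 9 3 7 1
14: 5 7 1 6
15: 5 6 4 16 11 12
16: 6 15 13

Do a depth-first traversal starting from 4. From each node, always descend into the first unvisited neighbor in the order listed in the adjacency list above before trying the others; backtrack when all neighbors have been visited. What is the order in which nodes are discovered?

Visit 4
4 → 13
13 → 16
16 → 6
6 → 15
15 → 5
5 → 10
10 → 8
8 → 9
9 → 1
1 → 14
14 → 7
8 → 12
12 → 2
2 → 3
3 → 11

4, 13, 16, 6, 15, 5, 10, 8, 9, 1, 14, 7, 12, 2, 3, 11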